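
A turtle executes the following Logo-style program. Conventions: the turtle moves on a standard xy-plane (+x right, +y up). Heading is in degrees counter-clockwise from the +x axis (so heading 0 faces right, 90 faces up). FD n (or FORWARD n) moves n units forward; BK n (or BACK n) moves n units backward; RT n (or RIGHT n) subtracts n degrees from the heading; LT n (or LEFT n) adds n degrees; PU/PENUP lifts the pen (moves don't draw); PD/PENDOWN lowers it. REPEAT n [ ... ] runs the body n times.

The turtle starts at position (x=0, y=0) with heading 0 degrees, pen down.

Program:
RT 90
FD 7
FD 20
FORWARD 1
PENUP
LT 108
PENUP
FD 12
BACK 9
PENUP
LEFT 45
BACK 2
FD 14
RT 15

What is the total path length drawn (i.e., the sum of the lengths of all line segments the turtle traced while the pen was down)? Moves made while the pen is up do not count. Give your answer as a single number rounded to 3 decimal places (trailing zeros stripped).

Answer: 28

Derivation:
Executing turtle program step by step:
Start: pos=(0,0), heading=0, pen down
RT 90: heading 0 -> 270
FD 7: (0,0) -> (0,-7) [heading=270, draw]
FD 20: (0,-7) -> (0,-27) [heading=270, draw]
FD 1: (0,-27) -> (0,-28) [heading=270, draw]
PU: pen up
LT 108: heading 270 -> 18
PU: pen up
FD 12: (0,-28) -> (11.413,-24.292) [heading=18, move]
BK 9: (11.413,-24.292) -> (2.853,-27.073) [heading=18, move]
PU: pen up
LT 45: heading 18 -> 63
BK 2: (2.853,-27.073) -> (1.945,-28.855) [heading=63, move]
FD 14: (1.945,-28.855) -> (8.301,-16.381) [heading=63, move]
RT 15: heading 63 -> 48
Final: pos=(8.301,-16.381), heading=48, 3 segment(s) drawn

Segment lengths:
  seg 1: (0,0) -> (0,-7), length = 7
  seg 2: (0,-7) -> (0,-27), length = 20
  seg 3: (0,-27) -> (0,-28), length = 1
Total = 28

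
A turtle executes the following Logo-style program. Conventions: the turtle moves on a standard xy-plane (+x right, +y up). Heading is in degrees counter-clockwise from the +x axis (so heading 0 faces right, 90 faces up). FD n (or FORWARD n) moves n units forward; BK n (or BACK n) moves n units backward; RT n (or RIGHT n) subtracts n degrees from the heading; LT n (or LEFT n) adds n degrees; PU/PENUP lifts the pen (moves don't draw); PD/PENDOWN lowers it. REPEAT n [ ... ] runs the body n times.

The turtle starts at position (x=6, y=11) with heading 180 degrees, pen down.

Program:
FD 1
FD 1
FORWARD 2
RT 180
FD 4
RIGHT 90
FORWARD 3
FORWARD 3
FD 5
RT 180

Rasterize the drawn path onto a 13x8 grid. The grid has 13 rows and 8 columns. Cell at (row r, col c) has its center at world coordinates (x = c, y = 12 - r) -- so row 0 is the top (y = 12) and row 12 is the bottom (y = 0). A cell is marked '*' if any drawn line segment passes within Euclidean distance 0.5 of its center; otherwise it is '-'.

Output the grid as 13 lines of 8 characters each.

Segment 0: (6,11) -> (5,11)
Segment 1: (5,11) -> (4,11)
Segment 2: (4,11) -> (2,11)
Segment 3: (2,11) -> (6,11)
Segment 4: (6,11) -> (6,8)
Segment 5: (6,8) -> (6,5)
Segment 6: (6,5) -> (6,0)

Answer: --------
--*****-
------*-
------*-
------*-
------*-
------*-
------*-
------*-
------*-
------*-
------*-
------*-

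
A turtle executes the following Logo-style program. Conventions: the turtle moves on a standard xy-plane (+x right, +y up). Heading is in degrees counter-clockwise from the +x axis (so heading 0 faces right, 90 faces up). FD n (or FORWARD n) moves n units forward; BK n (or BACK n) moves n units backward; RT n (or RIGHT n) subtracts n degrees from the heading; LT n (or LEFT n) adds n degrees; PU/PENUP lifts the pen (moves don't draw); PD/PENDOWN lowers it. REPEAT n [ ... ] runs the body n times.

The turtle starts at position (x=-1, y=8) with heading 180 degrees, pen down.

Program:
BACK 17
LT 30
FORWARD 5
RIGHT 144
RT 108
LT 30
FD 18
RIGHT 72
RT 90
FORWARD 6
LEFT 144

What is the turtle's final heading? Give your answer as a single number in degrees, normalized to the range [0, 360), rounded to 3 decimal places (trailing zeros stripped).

Answer: 330

Derivation:
Executing turtle program step by step:
Start: pos=(-1,8), heading=180, pen down
BK 17: (-1,8) -> (16,8) [heading=180, draw]
LT 30: heading 180 -> 210
FD 5: (16,8) -> (11.67,5.5) [heading=210, draw]
RT 144: heading 210 -> 66
RT 108: heading 66 -> 318
LT 30: heading 318 -> 348
FD 18: (11.67,5.5) -> (29.277,1.758) [heading=348, draw]
RT 72: heading 348 -> 276
RT 90: heading 276 -> 186
FD 6: (29.277,1.758) -> (23.309,1.13) [heading=186, draw]
LT 144: heading 186 -> 330
Final: pos=(23.309,1.13), heading=330, 4 segment(s) drawn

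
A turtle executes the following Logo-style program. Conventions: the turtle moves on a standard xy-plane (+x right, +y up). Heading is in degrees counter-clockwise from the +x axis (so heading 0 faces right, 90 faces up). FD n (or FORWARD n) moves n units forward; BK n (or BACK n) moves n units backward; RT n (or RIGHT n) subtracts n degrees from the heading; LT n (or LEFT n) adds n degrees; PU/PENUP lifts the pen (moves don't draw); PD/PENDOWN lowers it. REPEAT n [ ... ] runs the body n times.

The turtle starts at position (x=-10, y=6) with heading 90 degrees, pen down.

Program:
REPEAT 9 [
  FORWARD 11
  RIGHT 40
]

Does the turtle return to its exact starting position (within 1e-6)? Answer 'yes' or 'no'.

Executing turtle program step by step:
Start: pos=(-10,6), heading=90, pen down
REPEAT 9 [
  -- iteration 1/9 --
  FD 11: (-10,6) -> (-10,17) [heading=90, draw]
  RT 40: heading 90 -> 50
  -- iteration 2/9 --
  FD 11: (-10,17) -> (-2.929,25.426) [heading=50, draw]
  RT 40: heading 50 -> 10
  -- iteration 3/9 --
  FD 11: (-2.929,25.426) -> (7.904,27.337) [heading=10, draw]
  RT 40: heading 10 -> 330
  -- iteration 4/9 --
  FD 11: (7.904,27.337) -> (17.43,21.837) [heading=330, draw]
  RT 40: heading 330 -> 290
  -- iteration 5/9 --
  FD 11: (17.43,21.837) -> (21.192,11.5) [heading=290, draw]
  RT 40: heading 290 -> 250
  -- iteration 6/9 --
  FD 11: (21.192,11.5) -> (17.43,1.163) [heading=250, draw]
  RT 40: heading 250 -> 210
  -- iteration 7/9 --
  FD 11: (17.43,1.163) -> (7.904,-4.337) [heading=210, draw]
  RT 40: heading 210 -> 170
  -- iteration 8/9 --
  FD 11: (7.904,-4.337) -> (-2.929,-2.426) [heading=170, draw]
  RT 40: heading 170 -> 130
  -- iteration 9/9 --
  FD 11: (-2.929,-2.426) -> (-10,6) [heading=130, draw]
  RT 40: heading 130 -> 90
]
Final: pos=(-10,6), heading=90, 9 segment(s) drawn

Start position: (-10, 6)
Final position: (-10, 6)
Distance = 0; < 1e-6 -> CLOSED

Answer: yes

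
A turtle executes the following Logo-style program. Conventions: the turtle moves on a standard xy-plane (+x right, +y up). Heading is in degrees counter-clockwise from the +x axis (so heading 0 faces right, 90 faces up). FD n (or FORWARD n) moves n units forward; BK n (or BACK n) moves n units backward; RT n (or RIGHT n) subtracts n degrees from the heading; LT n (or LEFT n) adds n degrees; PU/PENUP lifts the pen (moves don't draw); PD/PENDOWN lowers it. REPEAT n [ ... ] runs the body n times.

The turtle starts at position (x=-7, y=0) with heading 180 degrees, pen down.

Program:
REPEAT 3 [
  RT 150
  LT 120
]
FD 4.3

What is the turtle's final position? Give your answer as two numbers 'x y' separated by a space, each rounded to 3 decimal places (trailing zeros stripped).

Executing turtle program step by step:
Start: pos=(-7,0), heading=180, pen down
REPEAT 3 [
  -- iteration 1/3 --
  RT 150: heading 180 -> 30
  LT 120: heading 30 -> 150
  -- iteration 2/3 --
  RT 150: heading 150 -> 0
  LT 120: heading 0 -> 120
  -- iteration 3/3 --
  RT 150: heading 120 -> 330
  LT 120: heading 330 -> 90
]
FD 4.3: (-7,0) -> (-7,4.3) [heading=90, draw]
Final: pos=(-7,4.3), heading=90, 1 segment(s) drawn

Answer: -7 4.3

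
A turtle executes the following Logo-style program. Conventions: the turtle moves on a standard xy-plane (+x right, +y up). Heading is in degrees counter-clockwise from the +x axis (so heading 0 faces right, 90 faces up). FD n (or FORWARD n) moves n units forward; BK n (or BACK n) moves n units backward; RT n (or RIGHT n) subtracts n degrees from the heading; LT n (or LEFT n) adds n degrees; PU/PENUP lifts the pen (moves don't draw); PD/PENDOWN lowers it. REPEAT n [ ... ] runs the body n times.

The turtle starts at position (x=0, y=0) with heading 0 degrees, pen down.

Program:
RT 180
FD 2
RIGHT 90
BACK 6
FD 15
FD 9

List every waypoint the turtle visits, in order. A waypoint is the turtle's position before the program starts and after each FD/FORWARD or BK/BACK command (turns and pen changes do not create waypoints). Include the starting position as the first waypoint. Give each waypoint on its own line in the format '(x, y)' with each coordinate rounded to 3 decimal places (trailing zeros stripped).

Executing turtle program step by step:
Start: pos=(0,0), heading=0, pen down
RT 180: heading 0 -> 180
FD 2: (0,0) -> (-2,0) [heading=180, draw]
RT 90: heading 180 -> 90
BK 6: (-2,0) -> (-2,-6) [heading=90, draw]
FD 15: (-2,-6) -> (-2,9) [heading=90, draw]
FD 9: (-2,9) -> (-2,18) [heading=90, draw]
Final: pos=(-2,18), heading=90, 4 segment(s) drawn
Waypoints (5 total):
(0, 0)
(-2, 0)
(-2, -6)
(-2, 9)
(-2, 18)

Answer: (0, 0)
(-2, 0)
(-2, -6)
(-2, 9)
(-2, 18)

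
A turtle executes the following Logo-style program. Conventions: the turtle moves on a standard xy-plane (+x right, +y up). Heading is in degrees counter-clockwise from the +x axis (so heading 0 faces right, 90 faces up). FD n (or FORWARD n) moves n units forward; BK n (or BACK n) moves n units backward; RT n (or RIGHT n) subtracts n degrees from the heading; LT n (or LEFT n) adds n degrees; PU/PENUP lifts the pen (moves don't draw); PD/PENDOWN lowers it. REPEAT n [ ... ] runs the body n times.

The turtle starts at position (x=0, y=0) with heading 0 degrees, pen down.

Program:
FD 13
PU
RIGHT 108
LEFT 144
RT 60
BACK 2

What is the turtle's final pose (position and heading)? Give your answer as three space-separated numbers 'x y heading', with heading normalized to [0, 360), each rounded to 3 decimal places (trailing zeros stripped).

Answer: 11.173 0.813 336

Derivation:
Executing turtle program step by step:
Start: pos=(0,0), heading=0, pen down
FD 13: (0,0) -> (13,0) [heading=0, draw]
PU: pen up
RT 108: heading 0 -> 252
LT 144: heading 252 -> 36
RT 60: heading 36 -> 336
BK 2: (13,0) -> (11.173,0.813) [heading=336, move]
Final: pos=(11.173,0.813), heading=336, 1 segment(s) drawn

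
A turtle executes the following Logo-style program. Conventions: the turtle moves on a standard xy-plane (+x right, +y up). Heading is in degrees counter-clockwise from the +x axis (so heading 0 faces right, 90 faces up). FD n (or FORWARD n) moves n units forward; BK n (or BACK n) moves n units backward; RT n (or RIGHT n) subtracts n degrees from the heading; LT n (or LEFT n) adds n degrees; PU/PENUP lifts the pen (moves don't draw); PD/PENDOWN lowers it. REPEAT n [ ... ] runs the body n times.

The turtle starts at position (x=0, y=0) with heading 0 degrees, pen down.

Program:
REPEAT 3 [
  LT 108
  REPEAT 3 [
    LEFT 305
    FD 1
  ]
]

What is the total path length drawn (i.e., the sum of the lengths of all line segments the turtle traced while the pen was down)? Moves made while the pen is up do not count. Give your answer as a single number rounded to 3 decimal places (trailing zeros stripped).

Answer: 9

Derivation:
Executing turtle program step by step:
Start: pos=(0,0), heading=0, pen down
REPEAT 3 [
  -- iteration 1/3 --
  LT 108: heading 0 -> 108
  REPEAT 3 [
    -- iteration 1/3 --
    LT 305: heading 108 -> 53
    FD 1: (0,0) -> (0.602,0.799) [heading=53, draw]
    -- iteration 2/3 --
    LT 305: heading 53 -> 358
    FD 1: (0.602,0.799) -> (1.601,0.764) [heading=358, draw]
    -- iteration 3/3 --
    LT 305: heading 358 -> 303
    FD 1: (1.601,0.764) -> (2.146,-0.075) [heading=303, draw]
  ]
  -- iteration 2/3 --
  LT 108: heading 303 -> 51
  REPEAT 3 [
    -- iteration 1/3 --
    LT 305: heading 51 -> 356
    FD 1: (2.146,-0.075) -> (3.143,-0.145) [heading=356, draw]
    -- iteration 2/3 --
    LT 305: heading 356 -> 301
    FD 1: (3.143,-0.145) -> (3.658,-1.002) [heading=301, draw]
    -- iteration 3/3 --
    LT 305: heading 301 -> 246
    FD 1: (3.658,-1.002) -> (3.252,-1.915) [heading=246, draw]
  ]
  -- iteration 3/3 --
  LT 108: heading 246 -> 354
  REPEAT 3 [
    -- iteration 1/3 --
    LT 305: heading 354 -> 299
    FD 1: (3.252,-1.915) -> (3.737,-2.79) [heading=299, draw]
    -- iteration 2/3 --
    LT 305: heading 299 -> 244
    FD 1: (3.737,-2.79) -> (3.298,-3.689) [heading=244, draw]
    -- iteration 3/3 --
    LT 305: heading 244 -> 189
    FD 1: (3.298,-3.689) -> (2.31,-3.845) [heading=189, draw]
  ]
]
Final: pos=(2.31,-3.845), heading=189, 9 segment(s) drawn

Segment lengths:
  seg 1: (0,0) -> (0.602,0.799), length = 1
  seg 2: (0.602,0.799) -> (1.601,0.764), length = 1
  seg 3: (1.601,0.764) -> (2.146,-0.075), length = 1
  seg 4: (2.146,-0.075) -> (3.143,-0.145), length = 1
  seg 5: (3.143,-0.145) -> (3.658,-1.002), length = 1
  seg 6: (3.658,-1.002) -> (3.252,-1.915), length = 1
  seg 7: (3.252,-1.915) -> (3.737,-2.79), length = 1
  seg 8: (3.737,-2.79) -> (3.298,-3.689), length = 1
  seg 9: (3.298,-3.689) -> (2.31,-3.845), length = 1
Total = 9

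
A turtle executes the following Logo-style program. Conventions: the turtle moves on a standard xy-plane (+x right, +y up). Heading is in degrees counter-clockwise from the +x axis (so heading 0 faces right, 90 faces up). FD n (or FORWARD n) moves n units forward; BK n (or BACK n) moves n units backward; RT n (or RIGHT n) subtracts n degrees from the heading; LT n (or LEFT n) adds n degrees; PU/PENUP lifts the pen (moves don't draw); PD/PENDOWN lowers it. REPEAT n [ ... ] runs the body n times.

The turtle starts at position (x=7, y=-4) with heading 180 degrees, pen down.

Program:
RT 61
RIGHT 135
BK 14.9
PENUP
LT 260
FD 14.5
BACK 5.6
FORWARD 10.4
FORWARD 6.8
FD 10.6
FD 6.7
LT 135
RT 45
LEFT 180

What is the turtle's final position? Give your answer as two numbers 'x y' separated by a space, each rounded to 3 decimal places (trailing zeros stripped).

Executing turtle program step by step:
Start: pos=(7,-4), heading=180, pen down
RT 61: heading 180 -> 119
RT 135: heading 119 -> 344
BK 14.9: (7,-4) -> (-7.323,0.107) [heading=344, draw]
PU: pen up
LT 260: heading 344 -> 244
FD 14.5: (-7.323,0.107) -> (-13.679,-12.926) [heading=244, move]
BK 5.6: (-13.679,-12.926) -> (-11.224,-7.892) [heading=244, move]
FD 10.4: (-11.224,-7.892) -> (-15.783,-17.24) [heading=244, move]
FD 6.8: (-15.783,-17.24) -> (-18.764,-23.352) [heading=244, move]
FD 10.6: (-18.764,-23.352) -> (-23.411,-32.879) [heading=244, move]
FD 6.7: (-23.411,-32.879) -> (-26.348,-38.901) [heading=244, move]
LT 135: heading 244 -> 19
RT 45: heading 19 -> 334
LT 180: heading 334 -> 154
Final: pos=(-26.348,-38.901), heading=154, 1 segment(s) drawn

Answer: -26.348 -38.901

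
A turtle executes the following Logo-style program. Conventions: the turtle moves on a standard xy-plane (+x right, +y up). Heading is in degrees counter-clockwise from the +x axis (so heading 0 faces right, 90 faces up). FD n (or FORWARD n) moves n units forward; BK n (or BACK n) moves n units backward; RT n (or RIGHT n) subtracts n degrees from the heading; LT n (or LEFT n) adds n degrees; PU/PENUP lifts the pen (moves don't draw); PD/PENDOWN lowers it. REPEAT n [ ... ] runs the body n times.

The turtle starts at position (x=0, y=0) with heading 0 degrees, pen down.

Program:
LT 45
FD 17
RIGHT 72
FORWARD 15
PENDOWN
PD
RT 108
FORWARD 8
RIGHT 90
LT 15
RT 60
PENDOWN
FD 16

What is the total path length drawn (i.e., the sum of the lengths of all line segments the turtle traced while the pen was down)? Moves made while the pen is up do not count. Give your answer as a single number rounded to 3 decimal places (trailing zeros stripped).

Answer: 56

Derivation:
Executing turtle program step by step:
Start: pos=(0,0), heading=0, pen down
LT 45: heading 0 -> 45
FD 17: (0,0) -> (12.021,12.021) [heading=45, draw]
RT 72: heading 45 -> 333
FD 15: (12.021,12.021) -> (25.386,5.211) [heading=333, draw]
PD: pen down
PD: pen down
RT 108: heading 333 -> 225
FD 8: (25.386,5.211) -> (19.729,-0.446) [heading=225, draw]
RT 90: heading 225 -> 135
LT 15: heading 135 -> 150
RT 60: heading 150 -> 90
PD: pen down
FD 16: (19.729,-0.446) -> (19.729,15.554) [heading=90, draw]
Final: pos=(19.729,15.554), heading=90, 4 segment(s) drawn

Segment lengths:
  seg 1: (0,0) -> (12.021,12.021), length = 17
  seg 2: (12.021,12.021) -> (25.386,5.211), length = 15
  seg 3: (25.386,5.211) -> (19.729,-0.446), length = 8
  seg 4: (19.729,-0.446) -> (19.729,15.554), length = 16
Total = 56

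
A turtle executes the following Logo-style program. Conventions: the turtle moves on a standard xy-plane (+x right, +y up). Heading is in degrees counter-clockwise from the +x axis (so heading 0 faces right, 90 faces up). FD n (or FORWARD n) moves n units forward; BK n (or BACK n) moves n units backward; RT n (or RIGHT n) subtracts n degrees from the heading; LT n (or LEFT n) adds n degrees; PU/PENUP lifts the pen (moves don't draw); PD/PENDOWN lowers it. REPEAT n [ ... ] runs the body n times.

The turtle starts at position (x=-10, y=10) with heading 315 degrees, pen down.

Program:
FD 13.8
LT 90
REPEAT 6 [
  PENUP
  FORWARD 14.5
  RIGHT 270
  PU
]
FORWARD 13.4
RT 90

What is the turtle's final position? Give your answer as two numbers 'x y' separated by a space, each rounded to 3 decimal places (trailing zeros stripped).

Answer: -9.717 11.273

Derivation:
Executing turtle program step by step:
Start: pos=(-10,10), heading=315, pen down
FD 13.8: (-10,10) -> (-0.242,0.242) [heading=315, draw]
LT 90: heading 315 -> 45
REPEAT 6 [
  -- iteration 1/6 --
  PU: pen up
  FD 14.5: (-0.242,0.242) -> (10.011,10.495) [heading=45, move]
  RT 270: heading 45 -> 135
  PU: pen up
  -- iteration 2/6 --
  PU: pen up
  FD 14.5: (10.011,10.495) -> (-0.242,20.748) [heading=135, move]
  RT 270: heading 135 -> 225
  PU: pen up
  -- iteration 3/6 --
  PU: pen up
  FD 14.5: (-0.242,20.748) -> (-10.495,10.495) [heading=225, move]
  RT 270: heading 225 -> 315
  PU: pen up
  -- iteration 4/6 --
  PU: pen up
  FD 14.5: (-10.495,10.495) -> (-0.242,0.242) [heading=315, move]
  RT 270: heading 315 -> 45
  PU: pen up
  -- iteration 5/6 --
  PU: pen up
  FD 14.5: (-0.242,0.242) -> (10.011,10.495) [heading=45, move]
  RT 270: heading 45 -> 135
  PU: pen up
  -- iteration 6/6 --
  PU: pen up
  FD 14.5: (10.011,10.495) -> (-0.242,20.748) [heading=135, move]
  RT 270: heading 135 -> 225
  PU: pen up
]
FD 13.4: (-0.242,20.748) -> (-9.717,11.273) [heading=225, move]
RT 90: heading 225 -> 135
Final: pos=(-9.717,11.273), heading=135, 1 segment(s) drawn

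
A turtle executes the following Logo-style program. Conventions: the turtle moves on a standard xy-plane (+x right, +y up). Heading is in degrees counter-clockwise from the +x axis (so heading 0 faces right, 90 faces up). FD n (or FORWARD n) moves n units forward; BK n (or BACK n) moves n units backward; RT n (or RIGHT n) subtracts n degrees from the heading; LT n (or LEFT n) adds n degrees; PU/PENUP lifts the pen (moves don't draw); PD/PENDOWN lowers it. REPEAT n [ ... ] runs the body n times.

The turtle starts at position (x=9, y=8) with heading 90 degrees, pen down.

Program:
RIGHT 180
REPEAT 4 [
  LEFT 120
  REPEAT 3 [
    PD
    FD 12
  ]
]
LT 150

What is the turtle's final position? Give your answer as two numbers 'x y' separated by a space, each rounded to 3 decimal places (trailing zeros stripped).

Answer: 40.177 26

Derivation:
Executing turtle program step by step:
Start: pos=(9,8), heading=90, pen down
RT 180: heading 90 -> 270
REPEAT 4 [
  -- iteration 1/4 --
  LT 120: heading 270 -> 30
  REPEAT 3 [
    -- iteration 1/3 --
    PD: pen down
    FD 12: (9,8) -> (19.392,14) [heading=30, draw]
    -- iteration 2/3 --
    PD: pen down
    FD 12: (19.392,14) -> (29.785,20) [heading=30, draw]
    -- iteration 3/3 --
    PD: pen down
    FD 12: (29.785,20) -> (40.177,26) [heading=30, draw]
  ]
  -- iteration 2/4 --
  LT 120: heading 30 -> 150
  REPEAT 3 [
    -- iteration 1/3 --
    PD: pen down
    FD 12: (40.177,26) -> (29.785,32) [heading=150, draw]
    -- iteration 2/3 --
    PD: pen down
    FD 12: (29.785,32) -> (19.392,38) [heading=150, draw]
    -- iteration 3/3 --
    PD: pen down
    FD 12: (19.392,38) -> (9,44) [heading=150, draw]
  ]
  -- iteration 3/4 --
  LT 120: heading 150 -> 270
  REPEAT 3 [
    -- iteration 1/3 --
    PD: pen down
    FD 12: (9,44) -> (9,32) [heading=270, draw]
    -- iteration 2/3 --
    PD: pen down
    FD 12: (9,32) -> (9,20) [heading=270, draw]
    -- iteration 3/3 --
    PD: pen down
    FD 12: (9,20) -> (9,8) [heading=270, draw]
  ]
  -- iteration 4/4 --
  LT 120: heading 270 -> 30
  REPEAT 3 [
    -- iteration 1/3 --
    PD: pen down
    FD 12: (9,8) -> (19.392,14) [heading=30, draw]
    -- iteration 2/3 --
    PD: pen down
    FD 12: (19.392,14) -> (29.785,20) [heading=30, draw]
    -- iteration 3/3 --
    PD: pen down
    FD 12: (29.785,20) -> (40.177,26) [heading=30, draw]
  ]
]
LT 150: heading 30 -> 180
Final: pos=(40.177,26), heading=180, 12 segment(s) drawn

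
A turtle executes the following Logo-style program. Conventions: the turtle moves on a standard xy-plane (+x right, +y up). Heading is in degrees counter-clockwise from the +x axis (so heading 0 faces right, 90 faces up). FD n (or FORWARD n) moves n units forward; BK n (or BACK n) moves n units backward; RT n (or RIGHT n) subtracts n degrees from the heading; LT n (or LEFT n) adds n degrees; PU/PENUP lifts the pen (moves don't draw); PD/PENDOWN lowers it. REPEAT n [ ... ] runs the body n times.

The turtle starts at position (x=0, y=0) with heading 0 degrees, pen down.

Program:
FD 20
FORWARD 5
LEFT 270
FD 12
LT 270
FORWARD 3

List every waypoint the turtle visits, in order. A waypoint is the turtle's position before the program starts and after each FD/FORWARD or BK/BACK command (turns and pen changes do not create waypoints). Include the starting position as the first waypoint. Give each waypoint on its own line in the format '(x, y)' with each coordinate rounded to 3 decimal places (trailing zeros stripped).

Answer: (0, 0)
(20, 0)
(25, 0)
(25, -12)
(22, -12)

Derivation:
Executing turtle program step by step:
Start: pos=(0,0), heading=0, pen down
FD 20: (0,0) -> (20,0) [heading=0, draw]
FD 5: (20,0) -> (25,0) [heading=0, draw]
LT 270: heading 0 -> 270
FD 12: (25,0) -> (25,-12) [heading=270, draw]
LT 270: heading 270 -> 180
FD 3: (25,-12) -> (22,-12) [heading=180, draw]
Final: pos=(22,-12), heading=180, 4 segment(s) drawn
Waypoints (5 total):
(0, 0)
(20, 0)
(25, 0)
(25, -12)
(22, -12)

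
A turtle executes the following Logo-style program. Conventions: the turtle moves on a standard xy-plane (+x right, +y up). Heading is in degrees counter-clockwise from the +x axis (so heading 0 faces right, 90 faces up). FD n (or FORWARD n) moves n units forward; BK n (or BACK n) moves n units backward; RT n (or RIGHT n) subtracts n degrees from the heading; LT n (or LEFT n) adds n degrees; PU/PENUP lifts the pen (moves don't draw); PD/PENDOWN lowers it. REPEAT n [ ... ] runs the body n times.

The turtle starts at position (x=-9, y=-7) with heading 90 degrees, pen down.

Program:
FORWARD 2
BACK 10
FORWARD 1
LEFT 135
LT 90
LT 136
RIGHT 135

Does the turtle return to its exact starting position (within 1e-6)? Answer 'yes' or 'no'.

Executing turtle program step by step:
Start: pos=(-9,-7), heading=90, pen down
FD 2: (-9,-7) -> (-9,-5) [heading=90, draw]
BK 10: (-9,-5) -> (-9,-15) [heading=90, draw]
FD 1: (-9,-15) -> (-9,-14) [heading=90, draw]
LT 135: heading 90 -> 225
LT 90: heading 225 -> 315
LT 136: heading 315 -> 91
RT 135: heading 91 -> 316
Final: pos=(-9,-14), heading=316, 3 segment(s) drawn

Start position: (-9, -7)
Final position: (-9, -14)
Distance = 7; >= 1e-6 -> NOT closed

Answer: no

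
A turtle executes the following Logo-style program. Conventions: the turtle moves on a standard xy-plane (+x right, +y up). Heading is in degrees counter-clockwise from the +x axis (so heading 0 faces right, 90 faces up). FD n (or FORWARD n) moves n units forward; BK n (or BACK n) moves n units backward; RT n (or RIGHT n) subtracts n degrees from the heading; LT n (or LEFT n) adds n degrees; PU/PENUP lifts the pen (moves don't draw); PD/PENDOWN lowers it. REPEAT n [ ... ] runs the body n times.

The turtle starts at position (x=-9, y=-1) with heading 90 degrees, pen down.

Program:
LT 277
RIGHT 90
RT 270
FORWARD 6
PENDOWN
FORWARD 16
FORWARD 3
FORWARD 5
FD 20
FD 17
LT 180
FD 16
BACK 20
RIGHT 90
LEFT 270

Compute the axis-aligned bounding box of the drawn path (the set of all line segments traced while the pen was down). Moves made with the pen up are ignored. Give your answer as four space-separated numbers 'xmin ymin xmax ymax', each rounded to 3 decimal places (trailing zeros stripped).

Answer: -9 -1 61.471 7.653

Derivation:
Executing turtle program step by step:
Start: pos=(-9,-1), heading=90, pen down
LT 277: heading 90 -> 7
RT 90: heading 7 -> 277
RT 270: heading 277 -> 7
FD 6: (-9,-1) -> (-3.045,-0.269) [heading=7, draw]
PD: pen down
FD 16: (-3.045,-0.269) -> (12.836,1.681) [heading=7, draw]
FD 3: (12.836,1.681) -> (15.814,2.047) [heading=7, draw]
FD 5: (15.814,2.047) -> (20.776,2.656) [heading=7, draw]
FD 20: (20.776,2.656) -> (40.627,5.093) [heading=7, draw]
FD 17: (40.627,5.093) -> (57.501,7.165) [heading=7, draw]
LT 180: heading 7 -> 187
FD 16: (57.501,7.165) -> (41.62,5.215) [heading=187, draw]
BK 20: (41.62,5.215) -> (61.471,7.653) [heading=187, draw]
RT 90: heading 187 -> 97
LT 270: heading 97 -> 7
Final: pos=(61.471,7.653), heading=7, 8 segment(s) drawn

Segment endpoints: x in {-9, -3.045, 12.836, 15.814, 20.776, 40.627, 41.62, 57.501, 61.471}, y in {-1, -0.269, 1.681, 2.047, 2.656, 5.093, 5.215, 7.165, 7.653}
xmin=-9, ymin=-1, xmax=61.471, ymax=7.653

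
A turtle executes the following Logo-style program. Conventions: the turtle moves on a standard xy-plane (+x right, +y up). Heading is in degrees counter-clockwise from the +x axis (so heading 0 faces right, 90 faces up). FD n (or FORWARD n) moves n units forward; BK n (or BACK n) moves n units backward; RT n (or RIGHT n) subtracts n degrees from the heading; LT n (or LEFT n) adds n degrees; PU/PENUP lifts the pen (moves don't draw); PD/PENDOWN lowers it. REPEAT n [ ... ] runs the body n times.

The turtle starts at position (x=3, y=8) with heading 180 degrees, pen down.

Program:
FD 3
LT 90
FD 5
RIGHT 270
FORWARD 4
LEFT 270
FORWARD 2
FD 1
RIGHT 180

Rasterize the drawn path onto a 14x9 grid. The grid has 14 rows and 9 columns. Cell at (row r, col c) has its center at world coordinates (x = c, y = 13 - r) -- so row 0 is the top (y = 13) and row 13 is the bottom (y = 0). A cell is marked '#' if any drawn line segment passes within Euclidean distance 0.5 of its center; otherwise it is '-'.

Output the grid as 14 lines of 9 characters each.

Segment 0: (3,8) -> (0,8)
Segment 1: (0,8) -> (-0,3)
Segment 2: (-0,3) -> (4,3)
Segment 3: (4,3) -> (4,1)
Segment 4: (4,1) -> (4,0)

Answer: ---------
---------
---------
---------
---------
####-----
#--------
#--------
#--------
#--------
#####----
----#----
----#----
----#----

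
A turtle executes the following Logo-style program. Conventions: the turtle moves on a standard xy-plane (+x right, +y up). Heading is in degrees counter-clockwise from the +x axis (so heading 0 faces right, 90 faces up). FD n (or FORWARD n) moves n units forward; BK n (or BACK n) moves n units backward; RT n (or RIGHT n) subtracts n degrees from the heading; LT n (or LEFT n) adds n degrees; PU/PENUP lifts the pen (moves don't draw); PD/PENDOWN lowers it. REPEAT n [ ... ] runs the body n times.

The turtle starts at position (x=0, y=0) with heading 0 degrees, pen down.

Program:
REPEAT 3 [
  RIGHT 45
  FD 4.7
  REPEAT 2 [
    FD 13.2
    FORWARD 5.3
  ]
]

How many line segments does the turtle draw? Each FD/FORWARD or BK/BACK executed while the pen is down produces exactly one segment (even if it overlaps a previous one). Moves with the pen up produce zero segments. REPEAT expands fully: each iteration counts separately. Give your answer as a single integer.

Answer: 15

Derivation:
Executing turtle program step by step:
Start: pos=(0,0), heading=0, pen down
REPEAT 3 [
  -- iteration 1/3 --
  RT 45: heading 0 -> 315
  FD 4.7: (0,0) -> (3.323,-3.323) [heading=315, draw]
  REPEAT 2 [
    -- iteration 1/2 --
    FD 13.2: (3.323,-3.323) -> (12.657,-12.657) [heading=315, draw]
    FD 5.3: (12.657,-12.657) -> (16.405,-16.405) [heading=315, draw]
    -- iteration 2/2 --
    FD 13.2: (16.405,-16.405) -> (25.739,-25.739) [heading=315, draw]
    FD 5.3: (25.739,-25.739) -> (29.486,-29.486) [heading=315, draw]
  ]
  -- iteration 2/3 --
  RT 45: heading 315 -> 270
  FD 4.7: (29.486,-29.486) -> (29.486,-34.186) [heading=270, draw]
  REPEAT 2 [
    -- iteration 1/2 --
    FD 13.2: (29.486,-34.186) -> (29.486,-47.386) [heading=270, draw]
    FD 5.3: (29.486,-47.386) -> (29.486,-52.686) [heading=270, draw]
    -- iteration 2/2 --
    FD 13.2: (29.486,-52.686) -> (29.486,-65.886) [heading=270, draw]
    FD 5.3: (29.486,-65.886) -> (29.486,-71.186) [heading=270, draw]
  ]
  -- iteration 3/3 --
  RT 45: heading 270 -> 225
  FD 4.7: (29.486,-71.186) -> (26.163,-74.51) [heading=225, draw]
  REPEAT 2 [
    -- iteration 1/2 --
    FD 13.2: (26.163,-74.51) -> (16.829,-83.844) [heading=225, draw]
    FD 5.3: (16.829,-83.844) -> (13.081,-87.591) [heading=225, draw]
    -- iteration 2/2 --
    FD 13.2: (13.081,-87.591) -> (3.748,-96.925) [heading=225, draw]
    FD 5.3: (3.748,-96.925) -> (0,-100.673) [heading=225, draw]
  ]
]
Final: pos=(0,-100.673), heading=225, 15 segment(s) drawn
Segments drawn: 15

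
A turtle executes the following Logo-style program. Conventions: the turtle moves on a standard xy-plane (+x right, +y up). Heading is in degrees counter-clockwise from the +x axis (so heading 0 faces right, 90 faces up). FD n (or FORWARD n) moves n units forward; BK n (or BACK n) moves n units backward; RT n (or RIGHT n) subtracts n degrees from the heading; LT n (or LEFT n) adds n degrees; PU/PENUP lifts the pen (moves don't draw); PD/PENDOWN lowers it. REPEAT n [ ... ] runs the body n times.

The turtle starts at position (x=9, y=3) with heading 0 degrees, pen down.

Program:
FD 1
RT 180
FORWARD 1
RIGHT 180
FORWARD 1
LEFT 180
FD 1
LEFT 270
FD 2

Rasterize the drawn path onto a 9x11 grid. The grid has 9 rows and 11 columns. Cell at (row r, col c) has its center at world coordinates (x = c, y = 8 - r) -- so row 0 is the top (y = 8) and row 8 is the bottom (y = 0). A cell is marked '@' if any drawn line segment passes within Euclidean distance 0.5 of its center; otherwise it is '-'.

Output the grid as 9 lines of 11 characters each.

Segment 0: (9,3) -> (10,3)
Segment 1: (10,3) -> (9,3)
Segment 2: (9,3) -> (10,3)
Segment 3: (10,3) -> (9,3)
Segment 4: (9,3) -> (9,5)

Answer: -----------
-----------
-----------
---------@-
---------@-
---------@@
-----------
-----------
-----------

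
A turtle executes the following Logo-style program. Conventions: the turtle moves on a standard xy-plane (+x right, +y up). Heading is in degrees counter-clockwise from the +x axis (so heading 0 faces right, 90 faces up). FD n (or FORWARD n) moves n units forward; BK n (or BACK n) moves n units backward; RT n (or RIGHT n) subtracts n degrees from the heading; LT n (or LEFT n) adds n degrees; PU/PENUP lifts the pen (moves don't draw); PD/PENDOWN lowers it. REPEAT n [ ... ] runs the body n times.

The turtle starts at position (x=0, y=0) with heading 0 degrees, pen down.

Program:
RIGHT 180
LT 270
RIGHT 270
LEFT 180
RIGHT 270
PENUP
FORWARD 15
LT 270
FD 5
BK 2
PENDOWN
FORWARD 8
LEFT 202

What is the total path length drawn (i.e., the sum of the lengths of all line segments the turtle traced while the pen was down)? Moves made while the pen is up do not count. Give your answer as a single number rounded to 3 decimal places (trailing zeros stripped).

Executing turtle program step by step:
Start: pos=(0,0), heading=0, pen down
RT 180: heading 0 -> 180
LT 270: heading 180 -> 90
RT 270: heading 90 -> 180
LT 180: heading 180 -> 0
RT 270: heading 0 -> 90
PU: pen up
FD 15: (0,0) -> (0,15) [heading=90, move]
LT 270: heading 90 -> 0
FD 5: (0,15) -> (5,15) [heading=0, move]
BK 2: (5,15) -> (3,15) [heading=0, move]
PD: pen down
FD 8: (3,15) -> (11,15) [heading=0, draw]
LT 202: heading 0 -> 202
Final: pos=(11,15), heading=202, 1 segment(s) drawn

Segment lengths:
  seg 1: (3,15) -> (11,15), length = 8
Total = 8

Answer: 8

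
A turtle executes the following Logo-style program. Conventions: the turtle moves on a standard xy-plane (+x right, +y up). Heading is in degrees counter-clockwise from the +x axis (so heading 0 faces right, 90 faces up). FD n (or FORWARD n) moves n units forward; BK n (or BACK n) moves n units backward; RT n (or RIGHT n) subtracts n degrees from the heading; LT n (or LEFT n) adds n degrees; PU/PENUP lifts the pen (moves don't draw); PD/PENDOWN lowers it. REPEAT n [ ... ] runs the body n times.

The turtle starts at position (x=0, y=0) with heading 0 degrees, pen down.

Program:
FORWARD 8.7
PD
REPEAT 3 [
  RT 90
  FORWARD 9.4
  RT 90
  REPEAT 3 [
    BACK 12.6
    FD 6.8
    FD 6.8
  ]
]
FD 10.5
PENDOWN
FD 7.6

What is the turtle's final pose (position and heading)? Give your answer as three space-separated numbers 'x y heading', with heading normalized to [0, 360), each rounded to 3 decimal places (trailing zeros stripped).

Answer: -12.4 -9.4 180

Derivation:
Executing turtle program step by step:
Start: pos=(0,0), heading=0, pen down
FD 8.7: (0,0) -> (8.7,0) [heading=0, draw]
PD: pen down
REPEAT 3 [
  -- iteration 1/3 --
  RT 90: heading 0 -> 270
  FD 9.4: (8.7,0) -> (8.7,-9.4) [heading=270, draw]
  RT 90: heading 270 -> 180
  REPEAT 3 [
    -- iteration 1/3 --
    BK 12.6: (8.7,-9.4) -> (21.3,-9.4) [heading=180, draw]
    FD 6.8: (21.3,-9.4) -> (14.5,-9.4) [heading=180, draw]
    FD 6.8: (14.5,-9.4) -> (7.7,-9.4) [heading=180, draw]
    -- iteration 2/3 --
    BK 12.6: (7.7,-9.4) -> (20.3,-9.4) [heading=180, draw]
    FD 6.8: (20.3,-9.4) -> (13.5,-9.4) [heading=180, draw]
    FD 6.8: (13.5,-9.4) -> (6.7,-9.4) [heading=180, draw]
    -- iteration 3/3 --
    BK 12.6: (6.7,-9.4) -> (19.3,-9.4) [heading=180, draw]
    FD 6.8: (19.3,-9.4) -> (12.5,-9.4) [heading=180, draw]
    FD 6.8: (12.5,-9.4) -> (5.7,-9.4) [heading=180, draw]
  ]
  -- iteration 2/3 --
  RT 90: heading 180 -> 90
  FD 9.4: (5.7,-9.4) -> (5.7,0) [heading=90, draw]
  RT 90: heading 90 -> 0
  REPEAT 3 [
    -- iteration 1/3 --
    BK 12.6: (5.7,0) -> (-6.9,0) [heading=0, draw]
    FD 6.8: (-6.9,0) -> (-0.1,0) [heading=0, draw]
    FD 6.8: (-0.1,0) -> (6.7,0) [heading=0, draw]
    -- iteration 2/3 --
    BK 12.6: (6.7,0) -> (-5.9,0) [heading=0, draw]
    FD 6.8: (-5.9,0) -> (0.9,0) [heading=0, draw]
    FD 6.8: (0.9,0) -> (7.7,0) [heading=0, draw]
    -- iteration 3/3 --
    BK 12.6: (7.7,0) -> (-4.9,0) [heading=0, draw]
    FD 6.8: (-4.9,0) -> (1.9,0) [heading=0, draw]
    FD 6.8: (1.9,0) -> (8.7,0) [heading=0, draw]
  ]
  -- iteration 3/3 --
  RT 90: heading 0 -> 270
  FD 9.4: (8.7,0) -> (8.7,-9.4) [heading=270, draw]
  RT 90: heading 270 -> 180
  REPEAT 3 [
    -- iteration 1/3 --
    BK 12.6: (8.7,-9.4) -> (21.3,-9.4) [heading=180, draw]
    FD 6.8: (21.3,-9.4) -> (14.5,-9.4) [heading=180, draw]
    FD 6.8: (14.5,-9.4) -> (7.7,-9.4) [heading=180, draw]
    -- iteration 2/3 --
    BK 12.6: (7.7,-9.4) -> (20.3,-9.4) [heading=180, draw]
    FD 6.8: (20.3,-9.4) -> (13.5,-9.4) [heading=180, draw]
    FD 6.8: (13.5,-9.4) -> (6.7,-9.4) [heading=180, draw]
    -- iteration 3/3 --
    BK 12.6: (6.7,-9.4) -> (19.3,-9.4) [heading=180, draw]
    FD 6.8: (19.3,-9.4) -> (12.5,-9.4) [heading=180, draw]
    FD 6.8: (12.5,-9.4) -> (5.7,-9.4) [heading=180, draw]
  ]
]
FD 10.5: (5.7,-9.4) -> (-4.8,-9.4) [heading=180, draw]
PD: pen down
FD 7.6: (-4.8,-9.4) -> (-12.4,-9.4) [heading=180, draw]
Final: pos=(-12.4,-9.4), heading=180, 33 segment(s) drawn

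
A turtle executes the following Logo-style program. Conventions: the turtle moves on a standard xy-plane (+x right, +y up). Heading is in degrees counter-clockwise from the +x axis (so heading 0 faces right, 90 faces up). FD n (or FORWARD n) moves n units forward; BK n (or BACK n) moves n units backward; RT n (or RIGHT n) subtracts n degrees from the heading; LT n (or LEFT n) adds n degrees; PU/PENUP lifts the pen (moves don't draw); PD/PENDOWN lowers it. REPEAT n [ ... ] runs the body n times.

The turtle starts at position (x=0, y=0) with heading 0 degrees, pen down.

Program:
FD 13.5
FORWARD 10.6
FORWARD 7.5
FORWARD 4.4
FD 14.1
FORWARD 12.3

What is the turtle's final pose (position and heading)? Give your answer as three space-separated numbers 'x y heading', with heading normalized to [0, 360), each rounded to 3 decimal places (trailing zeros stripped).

Executing turtle program step by step:
Start: pos=(0,0), heading=0, pen down
FD 13.5: (0,0) -> (13.5,0) [heading=0, draw]
FD 10.6: (13.5,0) -> (24.1,0) [heading=0, draw]
FD 7.5: (24.1,0) -> (31.6,0) [heading=0, draw]
FD 4.4: (31.6,0) -> (36,0) [heading=0, draw]
FD 14.1: (36,0) -> (50.1,0) [heading=0, draw]
FD 12.3: (50.1,0) -> (62.4,0) [heading=0, draw]
Final: pos=(62.4,0), heading=0, 6 segment(s) drawn

Answer: 62.4 0 0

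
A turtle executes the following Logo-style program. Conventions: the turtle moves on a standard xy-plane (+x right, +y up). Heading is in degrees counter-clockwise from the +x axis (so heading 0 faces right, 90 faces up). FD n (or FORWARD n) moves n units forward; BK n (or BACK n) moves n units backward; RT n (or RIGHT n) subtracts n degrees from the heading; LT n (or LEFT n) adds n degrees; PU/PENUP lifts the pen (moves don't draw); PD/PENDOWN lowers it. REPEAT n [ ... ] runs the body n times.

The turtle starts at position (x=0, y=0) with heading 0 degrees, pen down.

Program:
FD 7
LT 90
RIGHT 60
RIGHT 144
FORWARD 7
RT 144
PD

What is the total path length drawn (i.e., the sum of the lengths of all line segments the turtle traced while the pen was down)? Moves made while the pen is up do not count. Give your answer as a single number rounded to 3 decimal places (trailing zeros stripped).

Answer: 14

Derivation:
Executing turtle program step by step:
Start: pos=(0,0), heading=0, pen down
FD 7: (0,0) -> (7,0) [heading=0, draw]
LT 90: heading 0 -> 90
RT 60: heading 90 -> 30
RT 144: heading 30 -> 246
FD 7: (7,0) -> (4.153,-6.395) [heading=246, draw]
RT 144: heading 246 -> 102
PD: pen down
Final: pos=(4.153,-6.395), heading=102, 2 segment(s) drawn

Segment lengths:
  seg 1: (0,0) -> (7,0), length = 7
  seg 2: (7,0) -> (4.153,-6.395), length = 7
Total = 14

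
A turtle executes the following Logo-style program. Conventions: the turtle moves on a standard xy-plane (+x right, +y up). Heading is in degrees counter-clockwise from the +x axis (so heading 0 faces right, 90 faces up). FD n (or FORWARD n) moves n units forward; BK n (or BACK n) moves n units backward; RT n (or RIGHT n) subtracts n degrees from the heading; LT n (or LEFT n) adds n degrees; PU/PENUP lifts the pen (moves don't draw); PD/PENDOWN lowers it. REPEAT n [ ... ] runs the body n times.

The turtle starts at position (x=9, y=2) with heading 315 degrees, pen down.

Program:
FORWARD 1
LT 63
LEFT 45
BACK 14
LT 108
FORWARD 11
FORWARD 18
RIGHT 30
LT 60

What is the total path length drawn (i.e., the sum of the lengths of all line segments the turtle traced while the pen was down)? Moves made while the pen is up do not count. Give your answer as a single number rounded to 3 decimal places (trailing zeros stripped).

Executing turtle program step by step:
Start: pos=(9,2), heading=315, pen down
FD 1: (9,2) -> (9.707,1.293) [heading=315, draw]
LT 63: heading 315 -> 18
LT 45: heading 18 -> 63
BK 14: (9.707,1.293) -> (3.351,-11.181) [heading=63, draw]
LT 108: heading 63 -> 171
FD 11: (3.351,-11.181) -> (-7.513,-9.46) [heading=171, draw]
FD 18: (-7.513,-9.46) -> (-25.292,-6.645) [heading=171, draw]
RT 30: heading 171 -> 141
LT 60: heading 141 -> 201
Final: pos=(-25.292,-6.645), heading=201, 4 segment(s) drawn

Segment lengths:
  seg 1: (9,2) -> (9.707,1.293), length = 1
  seg 2: (9.707,1.293) -> (3.351,-11.181), length = 14
  seg 3: (3.351,-11.181) -> (-7.513,-9.46), length = 11
  seg 4: (-7.513,-9.46) -> (-25.292,-6.645), length = 18
Total = 44

Answer: 44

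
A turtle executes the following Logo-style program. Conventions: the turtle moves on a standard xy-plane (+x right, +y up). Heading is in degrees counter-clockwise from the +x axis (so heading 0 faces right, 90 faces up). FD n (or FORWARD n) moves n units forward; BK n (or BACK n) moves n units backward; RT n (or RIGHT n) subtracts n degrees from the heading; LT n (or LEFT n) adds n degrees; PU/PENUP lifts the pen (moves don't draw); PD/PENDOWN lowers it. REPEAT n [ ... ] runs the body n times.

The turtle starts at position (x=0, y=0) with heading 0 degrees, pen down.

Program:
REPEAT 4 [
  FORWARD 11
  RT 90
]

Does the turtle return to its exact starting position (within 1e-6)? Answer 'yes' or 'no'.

Executing turtle program step by step:
Start: pos=(0,0), heading=0, pen down
REPEAT 4 [
  -- iteration 1/4 --
  FD 11: (0,0) -> (11,0) [heading=0, draw]
  RT 90: heading 0 -> 270
  -- iteration 2/4 --
  FD 11: (11,0) -> (11,-11) [heading=270, draw]
  RT 90: heading 270 -> 180
  -- iteration 3/4 --
  FD 11: (11,-11) -> (0,-11) [heading=180, draw]
  RT 90: heading 180 -> 90
  -- iteration 4/4 --
  FD 11: (0,-11) -> (0,0) [heading=90, draw]
  RT 90: heading 90 -> 0
]
Final: pos=(0,0), heading=0, 4 segment(s) drawn

Start position: (0, 0)
Final position: (0, 0)
Distance = 0; < 1e-6 -> CLOSED

Answer: yes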